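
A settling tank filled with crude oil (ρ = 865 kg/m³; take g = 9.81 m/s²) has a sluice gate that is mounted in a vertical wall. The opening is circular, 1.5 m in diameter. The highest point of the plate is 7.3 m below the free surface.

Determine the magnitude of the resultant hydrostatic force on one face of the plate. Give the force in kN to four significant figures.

F ≈ 120.7 kN

γ = ρg = 865 × 9.81 / 1000 = 8.48565 kN/m³.
The centroid is at the centre, 0.75 m below the top of the plate, so the centroid depth is h_c = 7.3 + 0.75 = 8.05 m.
A = π(0.75)² = 1.76715 m².
Resultant F = γ·h_c·A = 8.48565 × 8.05 × 1.76715 = 120.713 kN.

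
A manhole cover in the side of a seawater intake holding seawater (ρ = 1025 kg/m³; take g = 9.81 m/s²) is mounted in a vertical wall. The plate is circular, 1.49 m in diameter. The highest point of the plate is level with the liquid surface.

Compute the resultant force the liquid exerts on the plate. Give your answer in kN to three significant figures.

γ = ρg = 1025 × 9.81 / 1000 = 10.05525 kN/m³.
The centroid is at the centre, 0.745 m below the top of the plate, so the centroid depth is h_c = 0.745 m.
A = π(0.745)² = 1.74366 m².
Resultant F = γ·h_c·A = 10.05525 × 0.745 × 1.74366 = 13.062 kN.

F ≈ 13.1 kN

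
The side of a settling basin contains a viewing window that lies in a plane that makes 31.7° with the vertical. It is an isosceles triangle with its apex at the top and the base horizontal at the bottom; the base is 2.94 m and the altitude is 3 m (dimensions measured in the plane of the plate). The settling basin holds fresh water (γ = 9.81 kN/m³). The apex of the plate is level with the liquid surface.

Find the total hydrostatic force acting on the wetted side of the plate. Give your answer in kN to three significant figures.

F ≈ 73.6 kN

γ = 9.81 kN/m³.
The plate makes 31.7° with the vertical, i.e. θ = 90° − 31.7° = 58.3° to the horizontal. Measuring y along the incline from the free-surface line, vertical depth h = y·sinθ with sinθ = 0.850811.
With the apex up, the centroid sits 2h/3 = 2 × 3/3 = 2 m below the apex, so y_c = 2 m and h_c = 2 × 0.850811 = 1.70162 m.
A = ½ × 2.94 × 3 = 4.41 m².
Resultant F = γ·h_c·A = 9.81 × 1.70162 × 4.41 = 73.6157 kN.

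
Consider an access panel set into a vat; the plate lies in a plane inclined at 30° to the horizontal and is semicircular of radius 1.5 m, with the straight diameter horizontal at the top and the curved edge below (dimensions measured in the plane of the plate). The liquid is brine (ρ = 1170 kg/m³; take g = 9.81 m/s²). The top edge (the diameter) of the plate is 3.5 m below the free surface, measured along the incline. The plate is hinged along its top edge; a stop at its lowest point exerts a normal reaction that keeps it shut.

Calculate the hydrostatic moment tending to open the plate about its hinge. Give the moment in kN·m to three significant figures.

M ≈ 56.6 kN·m

γ = ρg = 1170 × 9.81 / 1000 = 11.4777 kN/m³.
Let θ = 30° be the plate's angle to the horizontal; measure y along the incline from where the plane meets the free surface. Vertical depth h = y·sinθ with sinθ = 0.500000.
The centroid of a semicircle lies 4r/(3π) = 0.63662 m from the diameter, here below the top edge, so y_c = 3.5 + 0.63662 = 4.13662 m and h_c = 4.13662 × 0.500000 = 2.06831 m.
A = πr²/2 = π × 1.5²/2 = 3.53429 m².
Resultant F = γ·h_c·A = 11.4777 × 2.06831 × 3.53429 = 83.9021 kN.
I_c = (π/8 − 8/(9π))·r⁴ = 0.109757 × 1.5⁴ = 0.555645 m⁴.
Centre of pressure: y_p = y_c + I_c/(y_c·A) = 4.13662 + 0.555645/(4.13662 × 3.53429) = 4.13662 + 0.0380058 = 4.17463 m along the plane.
The resultant acts 0.63662 + 0.0380058 = 0.674626 m (along the plate) below the hinge at the top edge, so the moment about the hinge is M = F × 0.674626 = 83.9021 × 0.674626 = 56.6025 kN·m.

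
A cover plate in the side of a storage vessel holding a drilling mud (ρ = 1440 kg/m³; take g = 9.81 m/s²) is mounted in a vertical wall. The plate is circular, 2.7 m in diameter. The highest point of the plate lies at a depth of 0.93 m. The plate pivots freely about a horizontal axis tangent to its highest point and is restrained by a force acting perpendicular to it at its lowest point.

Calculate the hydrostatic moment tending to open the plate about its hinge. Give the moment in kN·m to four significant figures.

γ = ρg = 1440 × 9.81 / 1000 = 14.1264 kN/m³.
The centroid is at the centre, 1.35 m below the top of the plate, so the centroid depth is h_c = 0.93 + 1.35 = 2.28 m.
A = π(1.35)² = 5.72555 m².
Resultant F = γ·h_c·A = 14.1264 × 2.28 × 5.72555 = 184.41 kN.
I_c = πr⁴/4 = π × 1.35⁴/4 = 2.6087 m⁴.
Centre of pressure: y_p = y_c + I_c/(y_c·A) = 2.28 + 2.6087/(2.28 × 5.72555) = 2.28 + 0.199835 = 2.47984 m along the plane.
The resultant acts 1.35 + 0.199835 = 1.54984 m (along the plate) below the hinge at the top edge, so the moment about the hinge is M = F × 1.54984 = 184.41 × 1.54984 = 285.806 kN·m.

M ≈ 285.8 kN·m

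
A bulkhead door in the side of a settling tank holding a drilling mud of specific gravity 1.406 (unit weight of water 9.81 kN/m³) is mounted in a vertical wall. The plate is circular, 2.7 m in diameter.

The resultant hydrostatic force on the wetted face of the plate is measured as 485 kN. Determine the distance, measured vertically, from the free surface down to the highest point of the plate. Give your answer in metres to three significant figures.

d_top ≈ 4.79 m

γ = 1.406 × 9.81 = 13.79286 kN/m³.
A = π(1.35)² = 5.72555 m².
From F = γ·h_c·A, the centroid depth is h_c = 485/(13.79286 × 5.72555) = 6.14144 m.
The centroid is at the centre, 1.35 m below the top of the plate, so the highest point sits at h_top = 6.14144 − 1.35 = 4.79144 m below the surface.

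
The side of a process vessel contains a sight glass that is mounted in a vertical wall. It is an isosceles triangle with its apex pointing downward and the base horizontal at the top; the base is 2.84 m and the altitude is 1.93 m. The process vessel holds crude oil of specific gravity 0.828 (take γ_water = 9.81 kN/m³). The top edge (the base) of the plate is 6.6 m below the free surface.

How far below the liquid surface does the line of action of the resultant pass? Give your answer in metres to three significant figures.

h_p = 7.27 m

γ = 0.828 × 9.81 = 8.12268 kN/m³.
With the apex down, the centroid sits h/3 = 1.93/3 = 0.643333 m below the base (the top edge), so the centroid depth is h_c = 6.6 + 0.643333 = 7.24333 m.
A = ½ × 2.84 × 1.93 = 2.7406 m².
Resultant F = γ·h_c·A = 8.12268 × 7.24333 × 2.7406 = 161.244 kN.
I_c = b·h³/36 = 2.84 × 1.93³/36 = 0.567137 m⁴.
Centre of pressure: y_p = y_c + I_c/(y_c·A) = 7.24333 + 0.567137/(7.24333 × 2.7406) = 7.24333 + 0.0285696 = 7.2719 m along the plane.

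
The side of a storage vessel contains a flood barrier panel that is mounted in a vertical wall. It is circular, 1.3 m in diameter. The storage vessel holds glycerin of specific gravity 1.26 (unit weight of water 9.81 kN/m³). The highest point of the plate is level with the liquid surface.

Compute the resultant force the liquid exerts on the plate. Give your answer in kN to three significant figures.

F ≈ 10.7 kN

γ = 1.26 × 9.81 = 12.3606 kN/m³.
The centroid is at the centre, 0.65 m below the top of the plate, so the centroid depth is h_c = 0.65 m.
A = π(0.65)² = 1.32732 m².
Resultant F = γ·h_c·A = 12.3606 × 0.65 × 1.32732 = 10.6642 kN.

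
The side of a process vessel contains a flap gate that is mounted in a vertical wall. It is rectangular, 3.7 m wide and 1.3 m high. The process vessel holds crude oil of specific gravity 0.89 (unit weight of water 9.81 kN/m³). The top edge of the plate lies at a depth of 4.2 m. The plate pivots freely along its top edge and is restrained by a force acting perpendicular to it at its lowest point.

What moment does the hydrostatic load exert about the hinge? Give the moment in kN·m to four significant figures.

γ = 0.89 × 9.81 = 8.7309 kN/m³.
The centroid lies 1.3/2 = 0.65 m below the top edge, so the centroid depth is h_c = 4.2 + 0.65 = 4.85 m.
A = 3.7 × 1.3 = 4.81 m².
Resultant F = γ·h_c·A = 8.7309 × 4.85 × 4.81 = 203.679 kN.
I_c = b·h³/12 = 3.7 × 1.3³/12 = 0.677408 m⁴.
Centre of pressure: y_p = y_c + I_c/(y_c·A) = 4.85 + 0.677408/(4.85 × 4.81) = 4.85 + 0.0290378 = 4.87904 m along the plane.
The resultant acts 0.65 + 0.0290378 = 0.679038 m (along the plate) below the hinge at the top edge, so the moment about the hinge is M = F × 0.679038 = 203.679 × 0.679038 = 138.306 kN·m.

M ≈ 138.3 kN·m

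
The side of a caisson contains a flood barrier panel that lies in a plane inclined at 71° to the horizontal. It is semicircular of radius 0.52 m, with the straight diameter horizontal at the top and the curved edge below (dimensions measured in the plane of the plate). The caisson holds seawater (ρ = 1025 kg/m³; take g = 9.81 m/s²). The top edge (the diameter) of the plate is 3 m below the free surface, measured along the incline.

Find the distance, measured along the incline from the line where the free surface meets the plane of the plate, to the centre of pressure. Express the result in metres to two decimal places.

γ = ρg = 1025 × 9.81 / 1000 = 10.05525 kN/m³.
Let θ = 71° be the plate's angle to the horizontal; measure y along the incline from where the plane meets the free surface. Vertical depth h = y·sinθ with sinθ = 0.945519.
The centroid of a semicircle lies 4r/(3π) = 0.220695 m from the diameter, here below the top edge, so y_c = 3 + 0.220695 = 3.2207 m and h_c = 3.2207 × 0.945519 = 3.04523 m.
A = πr²/2 = π × 0.52²/2 = 0.424743 m².
Resultant F = γ·h_c·A = 10.05525 × 3.04523 × 0.424743 = 13.0059 kN.
I_c = (π/8 − 8/(9π))·r⁴ = 0.109757 × 0.52⁴ = 0.00802501 m⁴.
Centre of pressure: y_p = y_c + I_c/(y_c·A) = 3.2207 + 0.00802501/(3.2207 × 0.424743) = 3.2207 + 0.00586636 = 3.22657 m along the plane.

y_p = 3.23 m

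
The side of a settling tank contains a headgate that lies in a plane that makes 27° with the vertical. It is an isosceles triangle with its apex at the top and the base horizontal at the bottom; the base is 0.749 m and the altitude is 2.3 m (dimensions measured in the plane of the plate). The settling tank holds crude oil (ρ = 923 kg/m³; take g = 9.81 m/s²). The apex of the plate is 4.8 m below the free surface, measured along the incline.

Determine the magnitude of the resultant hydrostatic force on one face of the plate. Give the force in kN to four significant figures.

γ = ρg = 923 × 9.81 / 1000 = 9.05463 kN/m³.
The plate makes 27° with the vertical, i.e. θ = 90° − 27° = 63° to the horizontal. Measuring y along the incline from the free-surface line, vertical depth h = y·sinθ with sinθ = 0.891007.
With the apex up, the centroid sits 2h/3 = 2 × 2.3/3 = 1.53333 m below the apex, so y_c = 4.8 + 1.53333 = 6.33333 m and h_c = 6.33333 × 0.891007 = 5.64304 m.
A = ½ × 0.749 × 2.3 = 0.86135 m².
Resultant F = γ·h_c·A = 9.05463 × 5.64304 × 0.86135 = 44.0112 kN.

F ≈ 44.01 kN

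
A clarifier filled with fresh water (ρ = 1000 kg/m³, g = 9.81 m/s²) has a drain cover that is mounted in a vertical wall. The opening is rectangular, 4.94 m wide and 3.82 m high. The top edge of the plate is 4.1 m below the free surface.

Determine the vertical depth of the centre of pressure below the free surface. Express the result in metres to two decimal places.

γ = ρg = 1000 × 9.81 = 9810 N/m³ = 9.81 kN/m³.
The centroid lies 3.82/2 = 1.91 m below the top edge, so the centroid depth is h_c = 4.1 + 1.91 = 6.01 m.
A = 4.94 × 3.82 = 18.8708 m².
Resultant F = γ·h_c·A = 9.81 × 6.01 × 18.8708 = 1112.59 kN.
I_c = b·h³/12 = 4.94 × 3.82³/12 = 22.9475 m⁴.
Centre of pressure: y_p = y_c + I_c/(y_c·A) = 6.01 + 22.9475/(6.01 × 18.8708) = 6.01 + 0.202335 = 6.21233 m along the plane.

h_p = 6.21 m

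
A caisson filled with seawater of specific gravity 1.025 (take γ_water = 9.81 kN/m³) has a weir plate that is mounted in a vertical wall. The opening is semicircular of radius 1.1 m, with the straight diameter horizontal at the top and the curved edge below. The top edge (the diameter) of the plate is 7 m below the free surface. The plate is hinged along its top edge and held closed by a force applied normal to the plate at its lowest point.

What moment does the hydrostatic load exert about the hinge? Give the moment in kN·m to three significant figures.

M ≈ 68.2 kN·m

γ = 1.025 × 9.81 = 10.05525 kN/m³.
The centroid of a semicircle lies 4r/(3π) = 0.466854 m from the diameter, here below the top edge, so the centroid depth is h_c = 7 + 0.466854 = 7.46685 m.
A = πr²/2 = π × 1.1²/2 = 1.90066 m².
Resultant F = γ·h_c·A = 10.05525 × 7.46685 × 1.90066 = 142.704 kN.
I_c = (π/8 − 8/(9π))·r⁴ = 0.109757 × 1.1⁴ = 0.160695 m⁴.
Centre of pressure: y_p = y_c + I_c/(y_c·A) = 7.46685 + 0.160695/(7.46685 × 1.90066) = 7.46685 + 0.011323 = 7.47817 m along the plane.
The resultant acts 0.466854 + 0.011323 = 0.478177 m (along the plate) below the hinge at the top edge, so the moment about the hinge is M = F × 0.478177 = 142.704 × 0.478177 = 68.2378 kN·m.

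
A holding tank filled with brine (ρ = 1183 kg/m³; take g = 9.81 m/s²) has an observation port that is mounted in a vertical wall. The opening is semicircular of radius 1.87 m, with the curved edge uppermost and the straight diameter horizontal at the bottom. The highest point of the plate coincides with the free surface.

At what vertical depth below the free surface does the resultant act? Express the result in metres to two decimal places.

h_p = 1.30 m

γ = ρg = 1183 × 9.81 / 1000 = 11.60523 kN/m³.
The centroid lies 4r/(3π) = 0.793653 m above the diameter, so r − 4r/(3π) = 1.87 − 0.793653 = 1.07635 m below the topmost point, so the centroid depth is h_c = 1.07635 m.
A = πr²/2 = π × 1.87²/2 = 5.49292 m².
Resultant F = γ·h_c·A = 11.60523 × 1.07635 × 5.49292 = 68.6137 kN.
I_c = (π/8 − 8/(9π))·r⁴ = 0.109757 × 1.87⁴ = 1.34214 m⁴.
Centre of pressure: y_p = y_c + I_c/(y_c·A) = 1.07635 + 1.34214/(1.07635 × 5.49292) = 1.07635 + 0.227008 = 1.30336 m along the plane.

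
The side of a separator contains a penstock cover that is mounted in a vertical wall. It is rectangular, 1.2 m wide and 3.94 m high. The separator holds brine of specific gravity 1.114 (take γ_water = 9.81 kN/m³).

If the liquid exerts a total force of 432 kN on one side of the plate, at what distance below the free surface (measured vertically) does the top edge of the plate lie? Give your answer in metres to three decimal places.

γ = 1.114 × 9.81 = 10.92834 kN/m³.
A = 1.2 × 3.94 = 4.728 m².
From F = γ·h_c·A, the centroid depth is h_c = 432/(10.92834 × 4.728) = 8.36088 m.
The centroid lies 3.94/2 = 1.97 m below the top edge, so the top edge sits at h_top = 8.36088 − 1.97 = 6.39088 m below the surface.

d_top ≈ 6.391 m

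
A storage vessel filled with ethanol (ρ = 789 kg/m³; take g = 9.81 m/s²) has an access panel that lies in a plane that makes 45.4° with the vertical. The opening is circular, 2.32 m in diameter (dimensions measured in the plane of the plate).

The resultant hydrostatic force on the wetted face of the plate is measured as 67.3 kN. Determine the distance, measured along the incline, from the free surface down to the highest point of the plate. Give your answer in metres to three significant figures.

γ = ρg = 789 × 9.81 / 1000 = 7.74009 kN/m³.
A = π(1.16)² = 4.22733 m².
From F = γ·h_c·A, the centroid depth is h_c = 67.3/(7.74009 × 4.22733) = 2.05685 m.
The plate makes 45.4° with the vertical, i.e. θ = 90° − 45.4° = 44.6° to the horizontal. Measuring y along the incline from the free-surface line, vertical depth h = y·sinθ with sinθ = 0.702153.
Along the incline, y_c = h_c/sinθ = 2.05685/0.702153 = 2.92935 m.
The centroid is at the centre, 1.16 m below the top of the plate, so the highest point sits at y_top = 2.92935 − 1.16 = 1.76935 m along the incline.

y_top ≈ 1.77 m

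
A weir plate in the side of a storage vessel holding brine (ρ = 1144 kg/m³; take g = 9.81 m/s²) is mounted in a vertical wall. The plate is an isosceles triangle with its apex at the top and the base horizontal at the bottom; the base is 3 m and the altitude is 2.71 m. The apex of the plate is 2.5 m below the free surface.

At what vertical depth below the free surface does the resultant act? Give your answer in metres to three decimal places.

h_p = 4.401 m

γ = ρg = 1144 × 9.81 / 1000 = 11.22264 kN/m³.
With the apex up, the centroid sits 2h/3 = 2 × 2.71/3 = 1.80667 m below the apex, so the centroid depth is h_c = 2.5 + 1.80667 = 4.30667 m.
A = ½ × 3 × 2.71 = 4.065 m².
Resultant F = γ·h_c·A = 11.22264 × 4.30667 × 4.065 = 196.47 kN.
I_c = b·h³/36 = 3 × 2.71³/36 = 1.65854 m⁴.
Centre of pressure: y_p = y_c + I_c/(y_c·A) = 4.30667 + 1.65854/(4.30667 × 4.065) = 4.30667 + 0.0947379 = 4.40141 m along the plane.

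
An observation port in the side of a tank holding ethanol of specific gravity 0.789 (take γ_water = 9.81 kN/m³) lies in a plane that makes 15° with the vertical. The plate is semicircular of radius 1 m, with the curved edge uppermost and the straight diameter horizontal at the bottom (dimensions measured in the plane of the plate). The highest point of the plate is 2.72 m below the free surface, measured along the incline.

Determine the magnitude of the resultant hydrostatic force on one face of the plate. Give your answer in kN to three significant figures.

F ≈ 38.7 kN

γ = 0.789 × 9.81 = 7.74009 kN/m³.
The plate makes 15° with the vertical, i.e. θ = 90° − 15° = 75° to the horizontal. Measuring y along the incline from the free-surface line, vertical depth h = y·sinθ with sinθ = 0.965926.
The centroid lies 4r/(3π) = 0.424413 m above the diameter, so r − 4r/(3π) = 1 − 0.424413 = 0.575587 m below the topmost point, so y_c = 2.72 + 0.575587 = 3.29559 m and h_c = 3.29559 × 0.965926 = 3.1833 m.
A = πr²/2 = π × 1²/2 = 1.5708 m².
Resultant F = γ·h_c·A = 7.74009 × 3.1833 × 1.5708 = 38.703 kN.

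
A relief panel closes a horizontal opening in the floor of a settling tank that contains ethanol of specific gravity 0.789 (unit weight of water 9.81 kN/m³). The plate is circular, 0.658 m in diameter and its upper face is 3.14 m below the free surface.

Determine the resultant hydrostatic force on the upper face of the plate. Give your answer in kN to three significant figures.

γ = 0.789 × 9.81 = 7.74009 kN/m³.
The plate is horizontal, so pressure is uniform at p = γ·h = 7.74009 × 3.14 = 24.3039 kN/m².
A = π(0.329)² = 0.340049 m².
F = p·A = 24.3039 × 0.340049 = 8.26452 kN.

F ≈ 8.26 kN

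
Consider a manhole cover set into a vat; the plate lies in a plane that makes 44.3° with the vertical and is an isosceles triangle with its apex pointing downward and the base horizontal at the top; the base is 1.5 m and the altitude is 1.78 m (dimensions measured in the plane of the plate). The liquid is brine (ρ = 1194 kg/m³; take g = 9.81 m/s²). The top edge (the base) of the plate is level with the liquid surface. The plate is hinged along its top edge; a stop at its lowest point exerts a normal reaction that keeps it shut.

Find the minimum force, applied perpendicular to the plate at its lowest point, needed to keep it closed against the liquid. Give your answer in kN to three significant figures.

γ = ρg = 1194 × 9.81 / 1000 = 11.71314 kN/m³.
The plate makes 44.3° with the vertical, i.e. θ = 90° − 44.3° = 45.7° to the horizontal. Measuring y along the incline from the free-surface line, vertical depth h = y·sinθ with sinθ = 0.715693.
With the apex down, the centroid sits h/3 = 1.78/3 = 0.593333 m below the base (the top edge), so y_c = 0.593333 m and h_c = 0.593333 × 0.715693 = 0.424644 m.
A = ½ × 1.5 × 1.78 = 1.335 m².
Resultant F = γ·h_c·A = 11.71314 × 0.424644 × 1.335 = 6.64018 kN.
I_c = b·h³/36 = 1.5 × 1.78³/36 = 0.23499 m⁴.
Centre of pressure: y_p = y_c + I_c/(y_c·A) = 0.593333 + 0.23499/(0.593333 × 1.335) = 0.593333 + 0.296667 = 0.89 m along the plane.
The resultant acts 0.593333 + 0.296667 = 0.89 m (along the plate) below the hinge at the top edge, so the moment about the hinge is M = F × 0.89 = 6.64018 × 0.89 = 5.90976 kN·m.
A normal force at the bottom, 1.78 m from the hinge, must supply this moment: P = 5.90976/1.78 = 3.32009 kN.

P ≈ 3.32 kN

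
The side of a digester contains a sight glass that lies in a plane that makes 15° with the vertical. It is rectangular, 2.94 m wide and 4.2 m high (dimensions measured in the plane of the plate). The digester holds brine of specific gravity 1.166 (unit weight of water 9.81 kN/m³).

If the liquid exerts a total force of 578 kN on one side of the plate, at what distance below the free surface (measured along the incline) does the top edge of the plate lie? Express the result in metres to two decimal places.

γ = 1.166 × 9.81 = 11.43846 kN/m³.
A = 2.94 × 4.2 = 12.348 m².
From F = γ·h_c·A, the centroid depth is h_c = 578/(11.43846 × 12.348) = 4.09226 m.
The plate makes 15° with the vertical, i.e. θ = 90° − 15° = 75° to the horizontal. Measuring y along the incline from the free-surface line, vertical depth h = y·sinθ with sinθ = 0.965926.
Along the incline, y_c = h_c/sinθ = 4.09226/0.965926 = 4.23662 m.
The centroid lies 4.2/2 = 2.1 m below the top edge, so the top edge sits at y_top = 4.23662 − 2.1 = 2.13662 m along the incline.

y_top ≈ 2.14 m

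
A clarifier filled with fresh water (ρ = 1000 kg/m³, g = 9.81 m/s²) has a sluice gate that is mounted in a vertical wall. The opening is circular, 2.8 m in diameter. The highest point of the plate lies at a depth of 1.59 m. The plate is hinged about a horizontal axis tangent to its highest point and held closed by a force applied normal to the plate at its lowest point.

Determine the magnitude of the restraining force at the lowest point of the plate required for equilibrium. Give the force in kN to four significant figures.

P ≈ 100.9 kN

γ = ρg = 1000 × 9.81 = 9810 N/m³ = 9.81 kN/m³.
The centroid is at the centre, 1.4 m below the top of the plate, so the centroid depth is h_c = 1.59 + 1.4 = 2.99 m.
A = π(1.4)² = 6.15752 m².
Resultant F = γ·h_c·A = 9.81 × 2.99 × 6.15752 = 180.612 kN.
I_c = πr⁴/4 = π × 1.4⁴/4 = 3.01719 m⁴.
Centre of pressure: y_p = y_c + I_c/(y_c·A) = 2.99 + 3.01719/(2.99 × 6.15752) = 2.99 + 0.16388 = 3.15388 m along the plane.
The resultant acts 1.4 + 0.16388 = 1.56388 m (along the plate) below the hinge at the top edge, so the moment about the hinge is M = F × 1.56388 = 180.612 × 1.56388 = 282.455 kN·m.
A normal force at the bottom, 2.8 m from the hinge, must supply this moment: P = 282.455/2.8 = 100.877 kN.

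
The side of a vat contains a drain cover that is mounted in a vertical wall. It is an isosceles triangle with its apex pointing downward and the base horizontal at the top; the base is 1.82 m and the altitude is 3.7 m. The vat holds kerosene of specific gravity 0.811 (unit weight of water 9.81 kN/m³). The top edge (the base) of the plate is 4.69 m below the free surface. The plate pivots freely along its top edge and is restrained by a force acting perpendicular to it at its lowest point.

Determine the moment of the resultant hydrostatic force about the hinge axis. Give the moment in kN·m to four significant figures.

M ≈ 216.1 kN·m

γ = 0.811 × 9.81 = 7.95591 kN/m³.
With the apex down, the centroid sits h/3 = 3.7/3 = 1.23333 m below the base (the top edge), so the centroid depth is h_c = 4.69 + 1.23333 = 5.92333 m.
A = ½ × 1.82 × 3.7 = 3.367 m².
Resultant F = γ·h_c·A = 7.95591 × 5.92333 × 3.367 = 158.671 kN.
I_c = b·h³/36 = 1.82 × 3.7³/36 = 2.56079 m⁴.
Centre of pressure: y_p = y_c + I_c/(y_c·A) = 5.92333 + 2.56079/(5.92333 × 3.367) = 5.92333 + 0.1284 = 6.05173 m along the plane.
The resultant acts 1.23333 + 0.1284 = 1.36173 m (along the plate) below the hinge at the top edge, so the moment about the hinge is M = F × 1.36173 = 158.671 × 1.36173 = 216.067 kN·m.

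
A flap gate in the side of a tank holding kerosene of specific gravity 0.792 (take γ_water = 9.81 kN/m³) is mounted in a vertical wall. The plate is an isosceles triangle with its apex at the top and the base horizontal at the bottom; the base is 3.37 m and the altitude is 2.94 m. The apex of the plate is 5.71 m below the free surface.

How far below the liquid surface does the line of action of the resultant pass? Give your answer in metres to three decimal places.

γ = 0.792 × 9.81 = 7.76952 kN/m³.
With the apex up, the centroid sits 2h/3 = 2 × 2.94/3 = 1.96 m below the apex, so the centroid depth is h_c = 5.71 + 1.96 = 7.67 m.
A = ½ × 3.37 × 2.94 = 4.9539 m².
Resultant F = γ·h_c·A = 7.76952 × 7.67 × 4.9539 = 295.214 kN.
I_c = b·h³/36 = 3.37 × 2.94³/36 = 2.37886 m⁴.
Centre of pressure: y_p = y_c + I_c/(y_c·A) = 7.67 + 2.37886/(7.67 × 4.9539) = 7.67 + 0.0626075 = 7.73261 m along the plane.

h_p = 7.733 m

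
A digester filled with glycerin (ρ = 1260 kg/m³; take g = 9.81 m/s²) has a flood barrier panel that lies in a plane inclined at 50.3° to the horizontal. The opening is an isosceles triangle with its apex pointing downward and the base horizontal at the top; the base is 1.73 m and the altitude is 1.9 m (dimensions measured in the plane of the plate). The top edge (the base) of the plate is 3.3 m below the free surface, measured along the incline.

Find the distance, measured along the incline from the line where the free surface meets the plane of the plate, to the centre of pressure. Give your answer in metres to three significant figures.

γ = ρg = 1260 × 9.81 / 1000 = 12.3606 kN/m³.
Let θ = 50.3° be the plate's angle to the horizontal; measure y along the incline from where the plane meets the free surface. Vertical depth h = y·sinθ with sinθ = 0.769400.
With the apex down, the centroid sits h/3 = 1.9/3 = 0.633333 m below the base (the top edge), so y_c = 3.3 + 0.633333 = 3.93333 m and h_c = 3.93333 × 0.769400 = 3.0263 m.
A = ½ × 1.73 × 1.9 = 1.6435 m².
Resultant F = γ·h_c·A = 12.3606 × 3.0263 × 1.6435 = 61.4782 kN.
I_c = b·h³/36 = 1.73 × 1.9³/36 = 0.329613 m⁴.
Centre of pressure: y_p = y_c + I_c/(y_c·A) = 3.93333 + 0.329613/(3.93333 × 1.6435) = 3.93333 + 0.0509887 = 3.98432 m along the plane.

y_p = 3.98 m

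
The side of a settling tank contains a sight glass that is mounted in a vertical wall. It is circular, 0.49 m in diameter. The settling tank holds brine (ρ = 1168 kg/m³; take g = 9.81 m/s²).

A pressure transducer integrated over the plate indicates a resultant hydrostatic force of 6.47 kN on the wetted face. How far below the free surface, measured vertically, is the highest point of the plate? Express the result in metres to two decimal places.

d_top ≈ 2.75 m

γ = ρg = 1168 × 9.81 / 1000 = 11.45808 kN/m³.
A = π(0.245)² = 0.188574 m².
From F = γ·h_c·A, the centroid depth is h_c = 6.47/(11.45808 × 0.188574) = 2.99441 m.
The centroid is at the centre, 0.245 m below the top of the plate, so the highest point sits at h_top = 2.99441 − 0.245 = 2.74941 m below the surface.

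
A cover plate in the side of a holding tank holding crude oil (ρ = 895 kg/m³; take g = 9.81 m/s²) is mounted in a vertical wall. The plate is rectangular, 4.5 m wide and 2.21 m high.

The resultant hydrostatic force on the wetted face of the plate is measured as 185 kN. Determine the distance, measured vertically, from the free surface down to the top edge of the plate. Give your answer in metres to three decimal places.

d_top ≈ 1.014 m

γ = ρg = 895 × 9.81 / 1000 = 8.77995 kN/m³.
A = 4.5 × 2.21 = 9.945 m².
From F = γ·h_c·A, the centroid depth is h_c = 185/(8.77995 × 9.945) = 2.11873 m.
The centroid lies 2.21/2 = 1.105 m below the top edge, so the top edge sits at h_top = 2.11873 − 1.105 = 1.01373 m below the surface.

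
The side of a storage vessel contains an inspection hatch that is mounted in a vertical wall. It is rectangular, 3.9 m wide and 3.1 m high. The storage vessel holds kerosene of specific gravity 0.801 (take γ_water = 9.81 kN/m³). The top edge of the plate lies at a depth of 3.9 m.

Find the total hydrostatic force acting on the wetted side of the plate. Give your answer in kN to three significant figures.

γ = 0.801 × 9.81 = 7.85781 kN/m³.
The centroid lies 3.1/2 = 1.55 m below the top edge, so the centroid depth is h_c = 3.9 + 1.55 = 5.45 m.
A = 3.9 × 3.1 = 12.09 m².
Resultant F = γ·h_c·A = 7.85781 × 5.45 × 12.09 = 517.755 kN.

F ≈ 518 kN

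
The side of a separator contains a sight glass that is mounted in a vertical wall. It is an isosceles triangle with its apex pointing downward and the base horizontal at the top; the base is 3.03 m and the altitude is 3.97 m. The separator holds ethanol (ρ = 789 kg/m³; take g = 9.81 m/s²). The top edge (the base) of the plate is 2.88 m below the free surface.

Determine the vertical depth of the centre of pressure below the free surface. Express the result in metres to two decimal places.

h_p = 4.41 m

γ = ρg = 789 × 9.81 / 1000 = 7.74009 kN/m³.
With the apex down, the centroid sits h/3 = 3.97/3 = 1.32333 m below the base (the top edge), so the centroid depth is h_c = 2.88 + 1.32333 = 4.20333 m.
A = ½ × 3.03 × 3.97 = 6.01455 m².
Resultant F = γ·h_c·A = 7.74009 × 4.20333 × 6.01455 = 195.678 kN.
I_c = b·h³/36 = 3.03 × 3.97³/36 = 5.26637 m⁴.
Centre of pressure: y_p = y_c + I_c/(y_c·A) = 4.20333 + 5.26637/(4.20333 × 6.01455) = 4.20333 + 0.208312 = 4.41164 m along the plane.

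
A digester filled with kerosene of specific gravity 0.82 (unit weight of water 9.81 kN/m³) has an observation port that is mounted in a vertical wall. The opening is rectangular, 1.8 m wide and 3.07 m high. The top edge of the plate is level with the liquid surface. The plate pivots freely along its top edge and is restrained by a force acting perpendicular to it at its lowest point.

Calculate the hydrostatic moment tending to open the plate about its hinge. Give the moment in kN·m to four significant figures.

M ≈ 139.7 kN·m

γ = 0.82 × 9.81 = 8.0442 kN/m³.
The centroid lies 3.07/2 = 1.535 m below the top edge, so the centroid depth is h_c = 1.535 m.
A = 1.8 × 3.07 = 5.526 m².
Resultant F = γ·h_c·A = 8.0442 × 1.535 × 5.526 = 68.2342 kN.
I_c = b·h³/12 = 1.8 × 3.07³/12 = 4.34017 m⁴.
Centre of pressure: y_p = y_c + I_c/(y_c·A) = 1.535 + 4.34017/(1.535 × 5.526) = 1.535 + 0.511667 = 2.04667 m along the plane.
The resultant acts 1.535 + 0.511667 = 2.04667 m (along the plate) below the hinge at the top edge, so the moment about the hinge is M = F × 2.04667 = 68.2342 × 2.04667 = 139.653 kN·m.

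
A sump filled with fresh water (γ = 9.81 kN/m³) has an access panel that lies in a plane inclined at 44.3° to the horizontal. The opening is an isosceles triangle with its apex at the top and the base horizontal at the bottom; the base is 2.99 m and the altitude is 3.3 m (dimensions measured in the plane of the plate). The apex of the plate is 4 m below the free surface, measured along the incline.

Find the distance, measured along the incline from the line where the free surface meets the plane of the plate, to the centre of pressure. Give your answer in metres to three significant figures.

γ = 9.81 kN/m³.
Let θ = 44.3° be the plate's angle to the horizontal; measure y along the incline from where the plane meets the free surface. Vertical depth h = y·sinθ with sinθ = 0.698415.
With the apex up, the centroid sits 2h/3 = 2 × 3.3/3 = 2.2 m below the apex, so y_c = 4 + 2.2 = 6.2 m and h_c = 6.2 × 0.698415 = 4.33017 m.
A = ½ × 2.99 × 3.3 = 4.9335 m².
Resultant F = γ·h_c·A = 9.81 × 4.33017 × 4.9335 = 209.57 kN.
I_c = b·h³/36 = 2.99 × 3.3³/36 = 2.98477 m⁴.
Centre of pressure: y_p = y_c + I_c/(y_c·A) = 6.2 + 2.98477/(6.2 × 4.9335) = 6.2 + 0.0975807 = 6.29758 m along the plane.

y_p = 6.30 m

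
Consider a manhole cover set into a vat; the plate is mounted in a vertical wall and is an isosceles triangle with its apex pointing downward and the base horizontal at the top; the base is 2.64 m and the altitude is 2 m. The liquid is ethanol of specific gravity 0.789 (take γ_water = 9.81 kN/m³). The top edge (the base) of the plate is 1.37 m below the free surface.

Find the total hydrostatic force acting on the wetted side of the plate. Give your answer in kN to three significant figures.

F ≈ 41.6 kN

γ = 0.789 × 9.81 = 7.74009 kN/m³.
With the apex down, the centroid sits h/3 = 2/3 = 0.666667 m below the base (the top edge), so the centroid depth is h_c = 1.37 + 0.666667 = 2.03667 m.
A = ½ × 2.64 × 2 = 2.64 m².
Resultant F = γ·h_c·A = 7.74009 × 2.03667 × 2.64 = 41.617 kN.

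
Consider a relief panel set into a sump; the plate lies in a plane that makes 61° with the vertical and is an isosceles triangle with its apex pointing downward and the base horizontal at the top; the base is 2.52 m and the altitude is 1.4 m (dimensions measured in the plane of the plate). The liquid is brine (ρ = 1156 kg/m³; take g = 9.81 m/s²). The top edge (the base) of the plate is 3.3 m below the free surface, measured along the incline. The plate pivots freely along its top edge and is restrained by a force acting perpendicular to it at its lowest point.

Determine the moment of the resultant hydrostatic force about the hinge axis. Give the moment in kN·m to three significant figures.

M ≈ 18.1 kN·m

γ = ρg = 1156 × 9.81 / 1000 = 11.34036 kN/m³.
The plate makes 61° with the vertical, i.e. θ = 90° − 61° = 29° to the horizontal. Measuring y along the incline from the free-surface line, vertical depth h = y·sinθ with sinθ = 0.484810.
With the apex down, the centroid sits h/3 = 1.4/3 = 0.466667 m below the base (the top edge), so y_c = 3.3 + 0.466667 = 3.76667 m and h_c = 3.76667 × 0.484810 = 1.82612 m.
A = ½ × 2.52 × 1.4 = 1.764 m².
Resultant F = γ·h_c·A = 11.34036 × 1.82612 × 1.764 = 36.5304 kN.
I_c = b·h³/36 = 2.52 × 1.4³/36 = 0.19208 m⁴.
Centre of pressure: y_p = y_c + I_c/(y_c·A) = 3.76667 + 0.19208/(3.76667 × 1.764) = 3.76667 + 0.0289085 = 3.79558 m along the plane.
The resultant acts 0.466667 + 0.0289085 = 0.495576 m (along the plate) below the hinge at the top edge, so the moment about the hinge is M = F × 0.495576 = 36.5304 × 0.495576 = 18.1036 kN·m.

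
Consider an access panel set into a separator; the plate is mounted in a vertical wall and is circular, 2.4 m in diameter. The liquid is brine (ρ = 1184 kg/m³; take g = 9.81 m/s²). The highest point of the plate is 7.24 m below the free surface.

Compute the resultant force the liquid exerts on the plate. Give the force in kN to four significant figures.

γ = ρg = 1184 × 9.81 / 1000 = 11.61504 kN/m³.
The centroid is at the centre, 1.2 m below the top of the plate, so the centroid depth is h_c = 7.24 + 1.2 = 8.44 m.
A = π(1.2)² = 4.52389 m².
Resultant F = γ·h_c·A = 11.61504 × 8.44 × 4.52389 = 443.481 kN.

F ≈ 443.5 kN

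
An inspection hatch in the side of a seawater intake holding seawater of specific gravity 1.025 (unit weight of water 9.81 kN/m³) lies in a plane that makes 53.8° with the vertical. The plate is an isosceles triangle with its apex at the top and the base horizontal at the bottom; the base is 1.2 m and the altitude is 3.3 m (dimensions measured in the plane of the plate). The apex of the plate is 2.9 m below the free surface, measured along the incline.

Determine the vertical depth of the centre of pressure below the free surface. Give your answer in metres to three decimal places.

γ = 1.025 × 9.81 = 10.05525 kN/m³.
The plate makes 53.8° with the vertical, i.e. θ = 90° − 53.8° = 36.2° to the horizontal. Measuring y along the incline from the free-surface line, vertical depth h = y·sinθ with sinθ = 0.590606.
With the apex up, the centroid sits 2h/3 = 2 × 3.3/3 = 2.2 m below the apex, so y_c = 2.9 + 2.2 = 5.1 m and h_c = 5.1 × 0.590606 = 3.01209 m.
A = ½ × 1.2 × 3.3 = 1.98 m².
Resultant F = γ·h_c·A = 10.05525 × 3.01209 × 1.98 = 59.9689 kN.
I_c = b·h³/36 = 1.2 × 3.3³/36 = 1.1979 m⁴.
Centre of pressure: y_p = y_c + I_c/(y_c·A) = 5.1 + 1.1979/(5.1 × 1.98) = 5.1 + 0.118627 = 5.21863 m along the plane.
Vertically, h_p = y_p·sinθ = 5.21863 × 0.590606 = 3.08215 m.

h_p = 3.082 m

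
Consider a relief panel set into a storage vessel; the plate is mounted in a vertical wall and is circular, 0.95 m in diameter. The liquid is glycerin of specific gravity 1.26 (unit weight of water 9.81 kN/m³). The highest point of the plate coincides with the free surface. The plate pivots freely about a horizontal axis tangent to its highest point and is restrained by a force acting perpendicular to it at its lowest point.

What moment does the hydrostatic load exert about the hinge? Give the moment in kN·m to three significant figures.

γ = 1.26 × 9.81 = 12.3606 kN/m³.
The centroid is at the centre, 0.475 m below the top of the plate, so the centroid depth is h_c = 0.475 m.
A = π(0.475)² = 0.708822 m².
Resultant F = γ·h_c·A = 12.3606 × 0.475 × 0.708822 = 4.1617 kN.
I_c = πr⁴/4 = π × 0.475⁴/4 = 0.039982 m⁴.
Centre of pressure: y_p = y_c + I_c/(y_c·A) = 0.475 + 0.039982/(0.475 × 0.708822) = 0.475 + 0.11875 = 0.59375 m along the plane.
The resultant acts 0.475 + 0.11875 = 0.59375 m (along the plate) below the hinge at the top edge, so the moment about the hinge is M = F × 0.59375 = 4.1617 × 0.59375 = 2.47101 kN·m.

M ≈ 2.47 kN·m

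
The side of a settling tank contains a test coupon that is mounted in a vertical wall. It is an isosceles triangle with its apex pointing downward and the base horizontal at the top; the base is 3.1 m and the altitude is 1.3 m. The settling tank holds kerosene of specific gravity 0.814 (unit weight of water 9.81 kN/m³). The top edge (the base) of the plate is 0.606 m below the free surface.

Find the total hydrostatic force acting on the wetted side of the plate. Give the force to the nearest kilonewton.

γ = 0.814 × 9.81 = 7.98534 kN/m³.
With the apex down, the centroid sits h/3 = 1.3/3 = 0.433333 m below the base (the top edge), so the centroid depth is h_c = 0.606 + 0.433333 = 1.03933 m.
A = ½ × 3.1 × 1.3 = 2.015 m².
Resultant F = γ·h_c·A = 7.98534 × 1.03933 × 2.015 = 16.7233 kN.

F ≈ 17 kN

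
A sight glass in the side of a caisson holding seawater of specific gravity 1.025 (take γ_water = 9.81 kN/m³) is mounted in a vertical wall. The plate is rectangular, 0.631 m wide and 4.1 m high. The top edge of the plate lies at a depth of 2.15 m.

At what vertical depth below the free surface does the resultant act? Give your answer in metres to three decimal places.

h_p = 4.534 m

γ = 1.025 × 9.81 = 10.05525 kN/m³.
The centroid lies 4.1/2 = 2.05 m below the top edge, so the centroid depth is h_c = 2.15 + 2.05 = 4.2 m.
A = 0.631 × 4.1 = 2.5871 m².
Resultant F = γ·h_c·A = 10.05525 × 4.2 × 2.5871 = 109.259 kN.
I_c = b·h³/12 = 0.631 × 4.1³/12 = 3.6241 m⁴.
Centre of pressure: y_p = y_c + I_c/(y_c·A) = 4.2 + 3.6241/(4.2 × 2.5871) = 4.2 + 0.333532 = 4.53353 m along the plane.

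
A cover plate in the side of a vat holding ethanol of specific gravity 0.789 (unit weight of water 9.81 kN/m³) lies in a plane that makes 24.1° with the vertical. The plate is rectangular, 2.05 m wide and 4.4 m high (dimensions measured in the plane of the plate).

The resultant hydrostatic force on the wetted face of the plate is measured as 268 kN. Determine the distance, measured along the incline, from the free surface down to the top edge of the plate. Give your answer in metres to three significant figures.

γ = 0.789 × 9.81 = 7.74009 kN/m³.
A = 2.05 × 4.4 = 9.02 m².
From F = γ·h_c·A, the centroid depth is h_c = 268/(7.74009 × 9.02) = 3.83868 m.
The plate makes 24.1° with the vertical, i.e. θ = 90° − 24.1° = 65.9° to the horizontal. Measuring y along the incline from the free-surface line, vertical depth h = y·sinθ with sinθ = 0.912834.
Along the incline, y_c = h_c/sinθ = 3.83868/0.912834 = 4.20523 m.
The centroid lies 4.4/2 = 2.2 m below the top edge, so the top edge sits at y_top = 4.20523 − 2.2 = 2.00523 m along the incline.

y_top ≈ 2.01 m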